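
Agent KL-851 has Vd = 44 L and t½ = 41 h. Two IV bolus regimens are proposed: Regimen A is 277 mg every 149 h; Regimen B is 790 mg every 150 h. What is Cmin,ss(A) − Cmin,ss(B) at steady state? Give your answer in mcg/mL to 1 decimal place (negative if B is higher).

Regimen A: f = (1/2)^(149/41) ≈ 0.0805; Cmin,ss = (277/44)·f/(1−f) ≈ 0.551 mcg/mL.
Regimen B: f = (1/2)^(150/41) ≈ 0.0792; Cmin,ss = (790/44)·f/(1−f) ≈ 1.544 mcg/mL.
Difference ≈ 0.551 − 1.544 ≈ -0.993 mcg/mL.

-1.0 mcg/mL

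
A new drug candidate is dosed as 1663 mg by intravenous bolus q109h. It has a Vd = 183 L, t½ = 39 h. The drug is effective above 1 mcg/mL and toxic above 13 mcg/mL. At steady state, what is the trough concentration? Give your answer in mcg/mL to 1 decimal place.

1.5 mcg/mL

τ/t½ = 109/39 ≈ 2.7949, so fraction remaining f = (1/2)^(109/39) ≈ 0.1441.
At steady state, accumulation factor R = 1/(1 − e^(−kτ)) ≈ 1.1684.
Each bolus raises the concentration by D/Vd = 1663/183 ≈ 9.087 mcg/mL.
Cmax,ss = C₀/(1 − f) ≈ 9.087/0.8559 ≈ 10.617 mcg/mL.
One interval later, Cmin,ss = Cmax,ss·e^(−kτ) ≈ 10.617 × 0.1441 ≈ 1.530 mcg/mL.
Trough 1.5 mcg/mL vs MEC 1 mcg/mL: adequate.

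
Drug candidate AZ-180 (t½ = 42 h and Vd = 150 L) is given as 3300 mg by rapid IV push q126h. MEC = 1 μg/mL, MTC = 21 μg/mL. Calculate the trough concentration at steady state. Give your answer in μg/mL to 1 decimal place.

3.1 μg/mL

τ = 126 h = 3 half-lives, so f = (1/2)^3 = 0.125.
Accumulation ratio R = 1/(1 − f) = 1/0.875 = 8/7.
Single-dose peak C₀ = D/Vd = 3300/150 = 22 μg/mL.
Steady-state peak Cmax,ss = C₀·R = 22 × 8/7 ≈ 25.143 μg/mL.
Steady-state trough Cmin,ss = Cmax,ss·f ≈ 25.143 × 0.125 ≈ 3.143 μg/mL.
Trough 3.1 μg/mL vs MEC 1 μg/mL: adequate.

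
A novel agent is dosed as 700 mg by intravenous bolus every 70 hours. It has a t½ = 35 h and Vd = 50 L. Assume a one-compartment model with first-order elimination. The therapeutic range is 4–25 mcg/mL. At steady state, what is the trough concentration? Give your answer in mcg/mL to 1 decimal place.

4.7 mcg/mL

The dosing interval is 2 half-lives, so f = 2^(−2) = 0.25.
Accumulation ratio R = 1/(1 − f) = 1/0.75 = 4/3.
Single-dose peak C₀ = D/Vd = 700/50 = 14 mcg/mL.
Steady-state peak Cmax,ss = C₀·R = 14 × 4/3 ≈ 18.667 mcg/mL.
Steady-state trough Cmin,ss = Cmax,ss·f ≈ 18.667 × 0.25 ≈ 4.667 mcg/mL.
Trough 4.7 mcg/mL vs MEC 4 mcg/mL: adequate.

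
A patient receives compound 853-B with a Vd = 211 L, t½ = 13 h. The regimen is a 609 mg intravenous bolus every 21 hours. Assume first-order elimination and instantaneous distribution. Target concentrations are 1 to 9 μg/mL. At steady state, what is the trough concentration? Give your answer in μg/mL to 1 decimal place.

1.4 μg/mL

k = ln2/t½ = ln2/13 ≈ 0.053319 h⁻¹; fraction remaining f = e^(−kτ) = e^(−0.053319×21) ≈ 0.3264.
At steady state, accumulation factor R = 1/(1 − e^(−kτ)) ≈ 1.4846.
Each bolus raises the concentration by D/Vd = 609/211 ≈ 2.886 μg/mL.
Cmax,ss = C₀/(1 − f) ≈ 2.886/0.6736 ≈ 4.284 μg/mL.
Steady-state trough Cmin,ss = Cmax,ss·f ≈ 4.284 × 0.3264 ≈ 1.398 μg/mL.
Trough 1.4 μg/mL vs MEC 1 μg/mL: adequate.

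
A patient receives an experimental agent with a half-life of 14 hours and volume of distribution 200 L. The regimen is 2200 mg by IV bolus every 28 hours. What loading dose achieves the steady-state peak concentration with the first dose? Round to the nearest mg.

f = (1/2)^(28/14) ≈ 0.250000; accumulation ratio R = 1/(1−f) ≈ 1.33333.
Loading dose to hit Cmax,ss on first dose: D_load = D_maint·R ≈ 2200 × 1.33333 ≈ 2933.33 mg.

2933 mg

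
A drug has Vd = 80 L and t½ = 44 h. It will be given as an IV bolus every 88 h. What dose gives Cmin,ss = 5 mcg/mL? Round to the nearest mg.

τ/t½ = 88/44 ≈ 2, so f = (1/2)^(88/44) ≈ 0.250000.
Cmin,ss = (D/Vd)·f/(1−f), so D = Cmin,ss·Vd·(1−f)/f.
D = 5 × 80 × (1−f)/f ≈ 5 × 80 × 3.00000 ≈ 1200.00 mg.

1200 mg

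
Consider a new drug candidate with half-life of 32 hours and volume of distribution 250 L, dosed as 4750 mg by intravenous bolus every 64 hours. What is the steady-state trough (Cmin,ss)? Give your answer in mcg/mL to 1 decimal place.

The dosing interval is 2 half-lives, so f = 2^(−2) = 0.25.
Accumulation ratio R = 1/(1 − f) = 1/0.75 = 4/3.
Single-dose peak C₀ = D/Vd = 4750/250 = 19 mcg/mL.
Steady-state peak Cmax,ss = C₀·R = 19 × 4/3 ≈ 25.333 mcg/mL.
Steady-state trough Cmin,ss = Cmax,ss·f ≈ 25.333 × 0.25 ≈ 6.333 mcg/mL.

6.3 mcg/mL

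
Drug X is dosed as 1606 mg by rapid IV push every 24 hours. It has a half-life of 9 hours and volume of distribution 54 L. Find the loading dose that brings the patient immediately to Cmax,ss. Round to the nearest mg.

1906 mg

f = (1/2)^(24/9) ≈ 0.157490; accumulation ratio R = 1/(1−f) ≈ 1.18693.
Loading dose to hit Cmax,ss on first dose: D_load = D_maint·R ≈ 1606 × 1.18693 ≈ 1906.21 mg.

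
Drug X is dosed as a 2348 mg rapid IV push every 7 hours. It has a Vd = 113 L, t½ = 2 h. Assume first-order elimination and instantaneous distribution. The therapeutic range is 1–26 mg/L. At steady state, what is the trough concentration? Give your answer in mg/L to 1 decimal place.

2.0 mg/L

k = ln2/t½ = ln2/2 ≈ 0.346574 h⁻¹; fraction remaining f = e^(−kτ) = e^(−0.346574×7) ≈ 0.0884.
Accumulation ratio R = 1/(1 − f) ≈ 1/0.9116 ≈ 1.0970.
Single-dose peak C₀ = D/Vd = 2348/113 ≈ 20.779 mg/L.
Steady-state peak Cmax,ss = C₀·R ≈ 20.779 × 1.0970 ≈ 22.795 mg/L.
Steady-state trough Cmin,ss = Cmax,ss·f ≈ 22.795 × 0.0884 ≈ 2.015 mg/L.
Trough 2.0 mg/L vs MEC 1 mg/L: adequate.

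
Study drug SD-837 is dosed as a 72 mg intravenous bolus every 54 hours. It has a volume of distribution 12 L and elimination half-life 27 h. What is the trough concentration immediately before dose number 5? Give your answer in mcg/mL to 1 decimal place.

2.0 mcg/mL

f = (1/2)^(τ/t½) = (1/2)^(54/27) ≈ 0.2500.
C₀ = D/Vd = 72/12 ≈ 6.000 mcg/mL.
Before the 5th dose, 4 doses have been given. Superposition: Cmin = C₀·(f + f² + … + f^4).
≈ 6.000 × (0.2500 + 0.0625 + 0.0156 + 0.0039) ≈ 6.000 × 0.3320 ≈ 1.992 mcg/mL.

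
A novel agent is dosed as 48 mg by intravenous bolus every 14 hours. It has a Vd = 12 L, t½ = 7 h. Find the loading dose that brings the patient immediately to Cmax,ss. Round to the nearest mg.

64 mg

f = (1/2)^(14/7) ≈ 0.250000; accumulation ratio R = 1/(1−f) ≈ 1.33333.
Loading dose to hit Cmax,ss on first dose: D_load = D_maint·R ≈ 48 × 1.33333 ≈ 64.00 mg.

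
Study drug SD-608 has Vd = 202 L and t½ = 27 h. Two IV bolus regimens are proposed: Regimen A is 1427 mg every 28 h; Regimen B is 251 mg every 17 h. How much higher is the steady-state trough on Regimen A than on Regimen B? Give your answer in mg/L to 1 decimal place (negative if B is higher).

4.4 mg/L

Regimen A: f = (1/2)^(28/27) ≈ 0.4873; Cmin,ss = (1427/202)·f/(1−f) ≈ 6.714 mg/L.
Regimen B: f = (1/2)^(17/27) ≈ 0.6463; Cmin,ss = (251/202)·f/(1−f) ≈ 2.270 mg/L.
Difference ≈ 6.714 − 2.270 ≈ 4.444 mg/L.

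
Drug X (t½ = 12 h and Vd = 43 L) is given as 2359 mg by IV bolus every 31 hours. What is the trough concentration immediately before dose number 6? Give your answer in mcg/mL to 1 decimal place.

11.0 mcg/mL

f = (1/2)^(τ/t½) = (1/2)^(31/12) ≈ 0.1669.
C₀ = D/Vd = 2359/43 ≈ 54.860 mcg/mL.
Before the 6th dose, 5 doses have been given. Superposition: Cmin = C₀·(f + f² + … + f^5).
≈ 54.860 × (0.1669 + 0.0279 + 0.0046 + 0.0008 + 0.0001) ≈ 54.860 × 0.2003 ≈ 10.988 mcg/mL.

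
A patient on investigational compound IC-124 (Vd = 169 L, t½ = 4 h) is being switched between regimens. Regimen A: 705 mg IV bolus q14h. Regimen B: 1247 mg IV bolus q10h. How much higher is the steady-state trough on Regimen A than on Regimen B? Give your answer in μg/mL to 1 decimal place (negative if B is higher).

-1.2 μg/mL

Regimen A: f = (1/2)^(14/4) ≈ 0.0884; Cmin,ss = (705/169)·f/(1−f) ≈ 0.405 μg/mL.
Regimen B: f = (1/2)^(10/4) ≈ 0.1768; Cmin,ss = (1247/169)·f/(1−f) ≈ 1.585 μg/mL.
Difference ≈ 0.405 − 1.585 ≈ -1.180 μg/mL.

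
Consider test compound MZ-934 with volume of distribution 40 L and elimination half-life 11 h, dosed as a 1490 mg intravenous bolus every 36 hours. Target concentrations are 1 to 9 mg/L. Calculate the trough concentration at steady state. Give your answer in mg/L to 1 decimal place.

4.3 mg/L

Over one 36-h interval, 36/11 ≈ 3.2727 half-lives elapse, leaving f ≈ 0.1035 of each dose.
Each bolus raises the concentration by D/Vd = 1490/40 ≈ 37.250 mg/L.
Steady-state trough Cmin,ss = C₀·f/(1−f) ≈ 37.250 × 0.1035/0.8965 ≈ 4.300 mg/L.
Trough 4.3 mg/L vs MEC 1 mg/L: adequate.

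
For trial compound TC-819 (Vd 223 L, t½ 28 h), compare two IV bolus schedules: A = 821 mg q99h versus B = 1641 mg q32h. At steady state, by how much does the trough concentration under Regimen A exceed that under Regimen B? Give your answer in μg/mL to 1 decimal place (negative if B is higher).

-5.7 μg/mL

Regimen A: f = (1/2)^(99/28) ≈ 0.0862; Cmin,ss = (821/223)·f/(1−f) ≈ 0.347 μg/mL.
Regimen B: f = (1/2)^(32/28) ≈ 0.4529; Cmin,ss = (1641/223)·f/(1−f) ≈ 6.092 μg/mL.
Difference ≈ 0.347 − 6.092 ≈ -5.745 μg/mL.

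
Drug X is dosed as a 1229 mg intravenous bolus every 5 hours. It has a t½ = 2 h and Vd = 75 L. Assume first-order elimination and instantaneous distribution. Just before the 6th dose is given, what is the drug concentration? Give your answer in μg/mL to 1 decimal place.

f = (1/2)^(τ/t½) = (1/2)^(5/2) ≈ 0.1768.
C₀ = D/Vd = 1229/75 ≈ 16.387 μg/mL.
Before the 6th dose, 5 doses have been given. Superposition: Cmin = C₀·(f + f² + … + f^5).
≈ 16.387 × (0.1768 + 0.0313 + 0.0055 + 0.0010 + 0.0002) ≈ 16.387 × 0.2148 ≈ 3.520 μg/mL.

3.5 μg/mL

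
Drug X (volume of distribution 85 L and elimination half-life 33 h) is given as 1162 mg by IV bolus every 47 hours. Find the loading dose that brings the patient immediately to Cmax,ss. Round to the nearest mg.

1852 mg

f = (1/2)^(47/33) ≈ 0.372615; accumulation ratio R = 1/(1−f) ≈ 1.59392.
Loading dose to hit Cmax,ss on first dose: D_load = D_maint·R ≈ 1162 × 1.59392 ≈ 1852.14 mg.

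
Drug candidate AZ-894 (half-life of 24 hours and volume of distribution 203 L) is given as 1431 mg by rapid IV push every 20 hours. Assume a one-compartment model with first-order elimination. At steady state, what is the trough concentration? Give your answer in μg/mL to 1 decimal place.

τ/t½ = 20/24 ≈ 0.83333, so fraction remaining f = (1/2)^(20/24) ≈ 0.5612.
At steady state, accumulation factor R = 1/(1 − e^(−kτ)) ≈ 2.2789.
Each bolus raises the concentration by D/Vd = 1431/203 ≈ 7.049 μg/mL.
Cmax,ss = C₀/(1 − f) ≈ 7.049/0.4388 ≈ 16.064 μg/mL.
One interval later, Cmin,ss = Cmax,ss·e^(−kτ) ≈ 16.064 × 0.5612 ≈ 9.015 μg/mL.

9.0 μg/mL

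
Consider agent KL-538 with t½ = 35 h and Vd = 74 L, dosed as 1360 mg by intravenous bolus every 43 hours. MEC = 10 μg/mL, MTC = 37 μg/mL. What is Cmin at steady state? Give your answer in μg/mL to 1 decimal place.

13.7 μg/mL

Over one 43-h interval, 43/35 ≈ 1.2286 half-lives elapse, leaving f ≈ 0.4267 of each dose.
At steady state, accumulation factor R = 1/(1 − e^(−kτ)) ≈ 1.7443.
Single-dose peak C₀ = D/Vd = 1360/74 ≈ 18.378 μg/mL.
Cmax,ss = C₀/(1 − f) ≈ 18.378/0.5733 ≈ 32.057 μg/mL.
One interval later, Cmin,ss = Cmax,ss·e^(−kτ) ≈ 32.057 × 0.4267 ≈ 13.679 μg/mL.
Trough 13.7 μg/mL vs MEC 10 μg/mL: adequate.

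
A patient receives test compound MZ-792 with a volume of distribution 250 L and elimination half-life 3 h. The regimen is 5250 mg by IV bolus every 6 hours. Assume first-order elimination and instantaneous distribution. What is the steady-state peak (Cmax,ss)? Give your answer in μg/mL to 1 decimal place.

τ = 6 h = 2 half-lives, so f = (1/2)^2 = 0.25.
At steady state, R = 1/(1 − 0.25) = 4/3.
Single-dose peak C₀ = D/Vd = 5250/250 = 21 μg/mL.
Steady-state peak Cmax,ss = C₀·R = 21 × 4/3 ≈ 28.000 μg/mL.

28.0 μg/mL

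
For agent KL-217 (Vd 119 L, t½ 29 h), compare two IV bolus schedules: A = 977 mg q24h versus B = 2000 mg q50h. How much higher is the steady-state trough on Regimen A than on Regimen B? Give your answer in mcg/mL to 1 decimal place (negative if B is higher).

Regimen A: f = (1/2)^(24/29) ≈ 0.5635; Cmin,ss = (977/119)·f/(1−f) ≈ 10.599 mcg/mL.
Regimen B: f = (1/2)^(50/29) ≈ 0.3027; Cmin,ss = (2000/119)·f/(1−f) ≈ 7.296 mcg/mL.
Difference ≈ 10.599 − 7.296 ≈ 3.303 mcg/mL.

3.3 mcg/mL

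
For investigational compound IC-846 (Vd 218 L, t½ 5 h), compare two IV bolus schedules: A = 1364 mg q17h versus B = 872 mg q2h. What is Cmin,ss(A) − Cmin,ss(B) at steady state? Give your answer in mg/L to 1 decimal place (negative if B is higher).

-11.9 mg/L

Regimen A: f = (1/2)^(17/5) ≈ 0.0947; Cmin,ss = (1364/218)·f/(1−f) ≈ 0.655 mg/L.
Regimen B: f = (1/2)^(2/5) ≈ 0.7579; Cmin,ss = (872/218)·f/(1−f) ≈ 12.522 mg/L.
Difference ≈ 0.655 − 12.522 ≈ -11.867 mg/L.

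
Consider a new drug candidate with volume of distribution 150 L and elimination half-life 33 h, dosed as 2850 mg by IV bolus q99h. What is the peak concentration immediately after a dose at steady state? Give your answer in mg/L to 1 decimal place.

The dosing interval is 3 half-lives, so f = 2^(−3) = 0.125.
Accumulation ratio R = 1/(1 − f) = 1/0.875 = 8/7.
Single-dose peak C₀ = D/Vd = 2850/150 = 19 mg/L.
Steady-state peak Cmax,ss = C₀·R = 19 × 8/7 ≈ 21.714 mg/L.

21.7 mg/L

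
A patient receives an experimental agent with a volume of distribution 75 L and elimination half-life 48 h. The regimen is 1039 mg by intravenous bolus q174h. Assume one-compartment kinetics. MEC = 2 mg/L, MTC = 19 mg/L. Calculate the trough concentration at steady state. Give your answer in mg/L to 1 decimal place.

τ/t½ = 174/48 ≈ 3.625, so fraction remaining f = (1/2)^(174/48) ≈ 0.0811.
Single-dose peak C₀ = D/Vd = 1039/75 ≈ 13.853 mg/L.
Steady-state trough Cmin,ss = C₀·f/(1−f) ≈ 13.853 × 0.0811/0.9189 ≈ 1.223 mg/L.
Trough 1.2 mg/L vs MEC 2 mg/L: subtherapeutic.

1.2 mg/L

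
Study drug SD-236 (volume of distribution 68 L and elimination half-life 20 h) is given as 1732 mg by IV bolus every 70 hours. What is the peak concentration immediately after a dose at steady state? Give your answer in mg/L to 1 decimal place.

27.9 mg/L

k = ln2/t½ = ln2/20 ≈ 0.034657 h⁻¹; fraction remaining f = e^(−kτ) = e^(−0.034657×70) ≈ 0.0884.
At steady state, accumulation factor R = 1/(1 − e^(−kτ)) ≈ 1.0970.
Each bolus raises the concentration by D/Vd = 1732/68 ≈ 25.471 mg/L.
Cmax,ss = C₀/(1 − f) ≈ 25.471/0.9116 ≈ 27.941 mg/L.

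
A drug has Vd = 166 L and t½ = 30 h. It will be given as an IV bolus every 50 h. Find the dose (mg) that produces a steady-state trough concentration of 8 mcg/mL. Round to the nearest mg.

τ/t½ = 50/30 ≈ 1.6667, so f = (1/2)^(50/30) ≈ 0.314980.
Cmin,ss = (D/Vd)·f/(1−f), so D = Cmin,ss·Vd·(1−f)/f.
D = 8 × 166 × (1−f)/f ≈ 8 × 166 × 2.17480 ≈ 2888.13 mg.

2888 mg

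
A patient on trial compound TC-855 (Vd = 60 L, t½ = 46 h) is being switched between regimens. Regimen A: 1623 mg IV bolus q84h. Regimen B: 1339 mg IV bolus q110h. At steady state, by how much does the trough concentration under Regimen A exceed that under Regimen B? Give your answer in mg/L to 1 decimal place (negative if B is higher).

Regimen A: f = (1/2)^(84/46) ≈ 0.2820; Cmin,ss = (1623/60)·f/(1−f) ≈ 10.624 mg/L.
Regimen B: f = (1/2)^(110/46) ≈ 0.1906; Cmin,ss = (1339/60)·f/(1−f) ≈ 5.255 mg/L.
Difference ≈ 10.624 − 5.255 ≈ 5.369 mg/L.

5.4 mg/L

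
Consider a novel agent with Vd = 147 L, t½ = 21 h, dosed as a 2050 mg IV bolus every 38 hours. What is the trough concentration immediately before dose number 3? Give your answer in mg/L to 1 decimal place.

f = (1/2)^(τ/t½) = (1/2)^(38/21) ≈ 0.2853.
C₀ = D/Vd = 2050/147 ≈ 13.946 mg/L.
Before the 3rd dose, 2 doses have been given. Superposition: Cmin = C₀·(f + f²).
≈ 13.946 × (0.2853 + 0.0814) ≈ 13.946 × 0.3667 ≈ 5.114 mg/L.

5.1 mg/L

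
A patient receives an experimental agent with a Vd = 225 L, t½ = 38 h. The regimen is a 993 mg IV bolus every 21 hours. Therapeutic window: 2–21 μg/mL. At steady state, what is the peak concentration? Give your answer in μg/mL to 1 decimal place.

k = ln2/t½ = ln2/38 ≈ 0.018241 h⁻¹; fraction remaining f = e^(−kτ) = e^(−0.018241×21) ≈ 0.6818.
Accumulation ratio R = 1/(1 − f) ≈ 1/0.3182 ≈ 3.1427.
Single-dose peak C₀ = D/Vd = 993/225 ≈ 4.413 μg/mL.
Cmax,ss = C₀/(1 − f) ≈ 4.413/0.3182 ≈ 13.869 μg/mL.
Peak 13.9 μg/mL vs MTC 21 μg/mL: below toxic threshold.

13.9 μg/mL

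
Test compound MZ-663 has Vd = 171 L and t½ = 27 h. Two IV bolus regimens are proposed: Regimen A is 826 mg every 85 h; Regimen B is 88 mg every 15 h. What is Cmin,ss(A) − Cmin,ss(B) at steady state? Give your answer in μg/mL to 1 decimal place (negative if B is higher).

-0.5 μg/mL

Regimen A: f = (1/2)^(85/27) ≈ 0.1128; Cmin,ss = (826/171)·f/(1−f) ≈ 0.614 μg/mL.
Regimen B: f = (1/2)^(15/27) ≈ 0.6804; Cmin,ss = (88/171)·f/(1−f) ≈ 1.096 μg/mL.
Difference ≈ 0.614 − 1.096 ≈ -0.482 μg/mL.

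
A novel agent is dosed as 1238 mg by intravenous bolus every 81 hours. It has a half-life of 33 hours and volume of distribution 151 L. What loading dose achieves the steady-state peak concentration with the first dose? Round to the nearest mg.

1514 mg

f = (1/2)^(81/33) ≈ 0.182435; accumulation ratio R = 1/(1−f) ≈ 1.22314.
Loading dose to hit Cmax,ss on first dose: D_load = D_maint·R ≈ 1238 × 1.22314 ≈ 1514.25 mg.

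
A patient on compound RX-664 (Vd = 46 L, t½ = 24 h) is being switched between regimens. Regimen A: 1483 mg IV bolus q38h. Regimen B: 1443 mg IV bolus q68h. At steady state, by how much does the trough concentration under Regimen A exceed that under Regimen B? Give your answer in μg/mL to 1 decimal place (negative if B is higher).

Regimen A: f = (1/2)^(38/24) ≈ 0.3337; Cmin,ss = (1483/46)·f/(1−f) ≈ 16.146 μg/mL.
Regimen B: f = (1/2)^(68/24) ≈ 0.1403; Cmin,ss = (1443/46)·f/(1−f) ≈ 5.119 μg/mL.
Difference ≈ 16.146 − 5.119 ≈ 11.027 μg/mL.

11.0 μg/mL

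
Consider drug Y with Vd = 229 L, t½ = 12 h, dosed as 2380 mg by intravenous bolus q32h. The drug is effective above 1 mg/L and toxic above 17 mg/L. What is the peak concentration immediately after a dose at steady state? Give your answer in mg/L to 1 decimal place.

k = ln2/t½ = ln2/12 ≈ 0.057762 h⁻¹; fraction remaining f = e^(−kτ) = e^(−0.057762×32) ≈ 0.1575.
Accumulation ratio R = 1/(1 − f) ≈ 1/0.8425 ≈ 1.1869.
Each bolus raises the concentration by D/Vd = 2380/229 ≈ 10.393 mg/L.
Cmax,ss = C₀/(1 − f) ≈ 10.393/0.8425 ≈ 12.336 mg/L.
Peak 12.3 mg/L vs MTC 17 mg/L: below toxic threshold.

12.3 mg/L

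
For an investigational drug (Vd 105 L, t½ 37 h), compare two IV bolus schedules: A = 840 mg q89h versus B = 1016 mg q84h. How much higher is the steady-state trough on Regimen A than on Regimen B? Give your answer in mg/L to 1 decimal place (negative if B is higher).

Regimen A: f = (1/2)^(89/37) ≈ 0.1888; Cmin,ss = (840/105)·f/(1−f) ≈ 1.862 mg/L.
Regimen B: f = (1/2)^(84/37) ≈ 0.2073; Cmin,ss = (1016/105)·f/(1−f) ≈ 2.530 mg/L.
Difference ≈ 1.862 − 2.530 ≈ -0.668 mg/L.

-0.7 mg/L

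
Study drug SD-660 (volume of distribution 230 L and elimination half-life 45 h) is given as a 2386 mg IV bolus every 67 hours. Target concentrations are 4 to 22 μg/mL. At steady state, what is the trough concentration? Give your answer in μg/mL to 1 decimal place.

5.7 μg/mL

Over one 67-h interval, 67/45 ≈ 1.4889 half-lives elapse, leaving f ≈ 0.3563 of each dose.
Each bolus raises the concentration by D/Vd = 2386/230 ≈ 10.374 μg/mL.
Steady-state trough Cmin,ss = C₀·f/(1−f) ≈ 10.374 × 0.3563/0.6437 ≈ 5.742 μg/mL.
Trough 5.7 μg/mL vs MEC 4 μg/mL: adequate.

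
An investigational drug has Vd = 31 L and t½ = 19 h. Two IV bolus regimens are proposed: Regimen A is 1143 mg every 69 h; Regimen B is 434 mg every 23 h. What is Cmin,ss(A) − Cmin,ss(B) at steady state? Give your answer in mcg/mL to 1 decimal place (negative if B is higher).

-7.4 mcg/mL

Regimen A: f = (1/2)^(69/19) ≈ 0.0807; Cmin,ss = (1143/31)·f/(1−f) ≈ 3.237 mcg/mL.
Regimen B: f = (1/2)^(23/19) ≈ 0.4321; Cmin,ss = (434/31)·f/(1−f) ≈ 10.652 mcg/mL.
Difference ≈ 3.237 − 10.652 ≈ -7.415 mcg/mL.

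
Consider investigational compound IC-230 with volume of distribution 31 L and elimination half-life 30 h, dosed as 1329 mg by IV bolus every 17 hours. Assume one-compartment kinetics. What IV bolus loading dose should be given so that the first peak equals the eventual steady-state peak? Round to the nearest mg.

f = (1/2)^(17/30) ≈ 0.675175; accumulation ratio R = 1/(1−f) ≈ 3.07858.
Loading dose to hit Cmax,ss on first dose: D_load = D_maint·R ≈ 1329 × 3.07858 ≈ 4091.43 mg.

4091 mg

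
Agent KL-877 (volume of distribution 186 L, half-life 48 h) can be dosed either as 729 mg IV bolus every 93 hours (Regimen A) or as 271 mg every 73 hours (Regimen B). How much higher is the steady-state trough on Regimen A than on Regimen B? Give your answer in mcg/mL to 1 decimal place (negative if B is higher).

0.6 mcg/mL

Regimen A: f = (1/2)^(93/48) ≈ 0.2611; Cmin,ss = (729/186)·f/(1−f) ≈ 1.385 mcg/mL.
Regimen B: f = (1/2)^(73/48) ≈ 0.3485; Cmin,ss = (271/186)·f/(1−f) ≈ 0.779 mcg/mL.
Difference ≈ 1.385 − 0.779 ≈ 0.606 mcg/mL.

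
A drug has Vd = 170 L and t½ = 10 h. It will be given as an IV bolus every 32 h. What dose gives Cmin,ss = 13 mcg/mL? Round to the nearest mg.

18099 mg

τ/t½ = 32/10 ≈ 3.2, so f = (1/2)^(32/10) ≈ 0.108819.
Cmin,ss = (D/Vd)·f/(1−f), so D = Cmin,ss·Vd·(1−f)/f.
D = 13 × 170 × (1−f)/f ≈ 13 × 170 × 8.18957 ≈ 18098.95 mg.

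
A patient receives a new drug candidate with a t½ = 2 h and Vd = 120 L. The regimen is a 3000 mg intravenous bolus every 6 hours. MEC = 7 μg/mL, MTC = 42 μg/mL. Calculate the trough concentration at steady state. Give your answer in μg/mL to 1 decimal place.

τ = 6 h = 3 half-lives, so f = (1/2)^3 = 0.125.
At steady state, R = 1/(1 − 0.125) = 8/7.
Single-dose peak C₀ = D/Vd = 3000/120 = 25 μg/mL.
Steady-state peak Cmax,ss = C₀·R = 25 × 8/7 ≈ 28.571 μg/mL.
Steady-state trough Cmin,ss = Cmax,ss·f ≈ 28.571 × 0.125 ≈ 3.571 μg/mL.
Trough 3.6 μg/mL vs MEC 7 μg/mL: subtherapeutic.

3.6 μg/mL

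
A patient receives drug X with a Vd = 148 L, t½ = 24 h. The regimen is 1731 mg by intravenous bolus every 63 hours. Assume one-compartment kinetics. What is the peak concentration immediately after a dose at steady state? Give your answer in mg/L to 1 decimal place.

k = ln2/t½ = ln2/24 ≈ 0.028881 h⁻¹; fraction remaining f = e^(−kτ) = e^(−0.028881×63) ≈ 0.1621.
At steady state, accumulation factor R = 1/(1 − e^(−kτ)) ≈ 1.1935.
Single-dose peak C₀ = D/Vd = 1731/148 ≈ 11.696 mg/L.
Cmax,ss = C₀/(1 − f) ≈ 11.696/0.8379 ≈ 13.959 mg/L.

14.0 mg/L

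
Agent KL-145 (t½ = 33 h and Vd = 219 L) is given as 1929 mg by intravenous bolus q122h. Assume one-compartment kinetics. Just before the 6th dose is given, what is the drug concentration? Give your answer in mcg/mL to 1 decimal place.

0.7 mcg/mL

f = (1/2)^(τ/t½) = (1/2)^(122/33) ≈ 0.0771.
C₀ = D/Vd = 1929/219 ≈ 8.808 mcg/mL.
Before the 6th dose, 5 doses have been given. Superposition: Cmin = C₀·(f + f² + … + f^5).
≈ 8.808 × (0.0771 + 0.0059 + 0.0005 + 0.0000 + 0.0000) ≈ 8.808 × 0.0835 ≈ 0.735 mcg/mL.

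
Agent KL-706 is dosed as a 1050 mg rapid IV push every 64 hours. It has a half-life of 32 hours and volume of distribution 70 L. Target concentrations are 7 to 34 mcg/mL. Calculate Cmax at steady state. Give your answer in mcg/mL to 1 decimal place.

τ = 64 h = 2 half-lives, so f = (1/2)^2 = 0.25.
At steady state, R = 1/(1 − 0.25) = 4/3.
Single-dose peak C₀ = D/Vd = 1050/70 = 15 mcg/mL.
Steady-state peak Cmax,ss = C₀·R = 15 × 4/3 ≈ 20.000 mcg/mL.
Peak 20.0 mcg/mL vs MTC 34 mcg/mL: below toxic threshold.

20.0 mcg/mL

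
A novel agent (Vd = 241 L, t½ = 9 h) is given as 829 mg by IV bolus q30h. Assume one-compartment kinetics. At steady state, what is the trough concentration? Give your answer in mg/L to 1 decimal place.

0.4 mg/L

k = ln2/t½ = ln2/9 ≈ 0.077016 h⁻¹; fraction remaining f = e^(−kτ) = e^(−0.077016×30) ≈ 0.0992.
At steady state, accumulation factor R = 1/(1 − e^(−kτ)) ≈ 1.1101.
Single-dose peak C₀ = D/Vd = 829/241 ≈ 3.440 mg/L.
Cmax,ss = C₀/(1 − f) ≈ 3.440/0.9008 ≈ 3.819 mg/L.
Steady-state trough Cmin,ss = Cmax,ss·f ≈ 3.819 × 0.0992 ≈ 0.379 mg/L.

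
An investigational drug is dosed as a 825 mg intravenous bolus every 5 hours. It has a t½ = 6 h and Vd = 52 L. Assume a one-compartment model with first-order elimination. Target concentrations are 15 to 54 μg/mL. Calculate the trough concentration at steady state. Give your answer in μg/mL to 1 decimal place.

20.3 μg/mL

τ/t½ = 5/6 ≈ 0.83333, so fraction remaining f = (1/2)^(5/6) ≈ 0.5612.
Accumulation ratio R = 1/(1 − f) ≈ 1/0.4388 ≈ 2.2789.
Single-dose peak C₀ = D/Vd = 825/52 ≈ 15.865 μg/mL.
Cmax,ss = C₀/(1 − f) ≈ 15.865/0.4388 ≈ 36.155 μg/mL.
Steady-state trough Cmin,ss = Cmax,ss·f ≈ 36.155 × 0.5612 ≈ 20.290 μg/mL.
Trough 20.3 μg/mL vs MEC 15 μg/mL: adequate.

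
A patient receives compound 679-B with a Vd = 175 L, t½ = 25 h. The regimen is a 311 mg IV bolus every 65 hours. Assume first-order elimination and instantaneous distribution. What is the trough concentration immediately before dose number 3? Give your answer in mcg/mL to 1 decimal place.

0.3 mcg/mL

f = (1/2)^(τ/t½) = (1/2)^(65/25) ≈ 0.1649.
C₀ = D/Vd = 311/175 ≈ 1.777 mcg/mL.
Before the 3rd dose, 2 doses have been given. Superposition: Cmin = C₀·(f + f²).
≈ 1.777 × (0.1649 + 0.0272) ≈ 1.777 × 0.1921 ≈ 0.341 mcg/mL.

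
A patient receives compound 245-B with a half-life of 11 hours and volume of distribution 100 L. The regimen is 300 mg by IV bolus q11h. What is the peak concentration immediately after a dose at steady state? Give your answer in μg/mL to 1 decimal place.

The dosing interval is 1 half-life, so f = 2^(−1) = 0.5.
At steady state, R = 1/(1 − 0.5) = 2/1.
Single-dose peak C₀ = D/Vd = 300/100 = 3 μg/mL.
Steady-state peak Cmax,ss = C₀·R = 3 × 2/1 ≈ 6.000 μg/mL.

6.0 μg/mL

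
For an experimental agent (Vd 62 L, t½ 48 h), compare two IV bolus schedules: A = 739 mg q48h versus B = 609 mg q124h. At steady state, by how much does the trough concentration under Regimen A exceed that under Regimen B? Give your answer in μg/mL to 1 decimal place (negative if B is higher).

Regimen A: f = (1/2)^(48/48) ≈ 0.5000; Cmin,ss = (739/62)·f/(1−f) ≈ 11.919 μg/mL.
Regimen B: f = (1/2)^(124/48) ≈ 0.1669; Cmin,ss = (609/62)·f/(1−f) ≈ 1.968 μg/mL.
Difference ≈ 11.919 − 1.968 ≈ 9.951 μg/mL.

10.0 μg/mL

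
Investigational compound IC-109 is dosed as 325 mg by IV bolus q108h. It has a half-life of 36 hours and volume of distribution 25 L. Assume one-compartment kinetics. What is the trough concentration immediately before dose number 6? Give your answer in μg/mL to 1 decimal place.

f = (1/2)^(τ/t½) = (1/2)^(108/36) ≈ 0.1250.
C₀ = D/Vd = 325/25 ≈ 13.000 μg/mL.
Before the 6th dose, 5 doses have been given. Superposition: Cmin = C₀·(f + f² + … + f^5).
≈ 13.000 × (0.1250 + 0.0156 + 0.0020 + 0.0002 + 0.0000) ≈ 13.000 × 0.1428 ≈ 1.856 μg/mL.

1.9 μg/mL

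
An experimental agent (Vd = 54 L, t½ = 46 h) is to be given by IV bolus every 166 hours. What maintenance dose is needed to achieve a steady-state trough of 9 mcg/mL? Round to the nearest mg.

5443 mg

τ/t½ = 166/46 ≈ 3.6087, so f = (1/2)^(166/46) ≈ 0.081974.
Cmin,ss = (D/Vd)·f/(1−f), so D = Cmin,ss·Vd·(1−f)/f.
D = 9 × 54 × (1−f)/f ≈ 9 × 54 × 11.19899 ≈ 5442.71 mg.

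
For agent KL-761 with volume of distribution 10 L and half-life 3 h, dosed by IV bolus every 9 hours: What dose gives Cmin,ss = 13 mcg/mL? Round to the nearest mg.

τ/t½ = 9/3 ≈ 3, so f = (1/2)^(9/3) ≈ 0.125000.
Cmin,ss = (D/Vd)·f/(1−f), so D = Cmin,ss·Vd·(1−f)/f.
D = 13 × 10 × (1−f)/f ≈ 13 × 10 × 7.00000 ≈ 910.00 mg.

910 mg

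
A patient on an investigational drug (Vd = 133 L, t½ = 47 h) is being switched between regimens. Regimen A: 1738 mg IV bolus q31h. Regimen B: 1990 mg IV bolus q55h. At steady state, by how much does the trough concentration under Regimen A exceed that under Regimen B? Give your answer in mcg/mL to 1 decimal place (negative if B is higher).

Regimen A: f = (1/2)^(31/47) ≈ 0.6331; Cmin,ss = (1738/133)·f/(1−f) ≈ 22.549 mcg/mL.
Regimen B: f = (1/2)^(55/47) ≈ 0.4444; Cmin,ss = (1990/133)·f/(1−f) ≈ 11.968 mcg/mL.
Difference ≈ 22.549 − 11.968 ≈ 10.581 mcg/mL.

10.6 mcg/mL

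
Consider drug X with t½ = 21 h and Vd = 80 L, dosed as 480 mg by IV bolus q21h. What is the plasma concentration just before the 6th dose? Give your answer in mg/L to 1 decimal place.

5.8 mg/L

f = (1/2)^(τ/t½) = (1/2)^(21/21) ≈ 0.5000.
C₀ = D/Vd = 480/80 ≈ 6.000 mg/L.
Before the 6th dose, 5 doses have been given. Superposition: Cmin = C₀·(f + f² + … + f^5).
≈ 6.000 × (0.5000 + 0.2500 + 0.1250 + 0.0625 + 0.0313) ≈ 6.000 × 0.9688 ≈ 5.813 mg/L.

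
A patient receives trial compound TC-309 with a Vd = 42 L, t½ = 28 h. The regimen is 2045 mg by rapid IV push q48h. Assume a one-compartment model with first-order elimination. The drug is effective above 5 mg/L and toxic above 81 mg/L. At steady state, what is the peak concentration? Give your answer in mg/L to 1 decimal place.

70.0 mg/L

k = ln2/t½ = ln2/28 ≈ 0.024755 h⁻¹; fraction remaining f = e^(−kτ) = e^(−0.024755×48) ≈ 0.3048.
At steady state, accumulation factor R = 1/(1 − e^(−kτ)) ≈ 1.4384.
Each bolus raises the concentration by D/Vd = 2045/42 ≈ 48.690 mg/L.
Steady-state peak Cmax,ss = C₀·R ≈ 48.690 × 1.4384 ≈ 70.036 mg/L.
Peak 70.0 mg/L vs MTC 81 mg/L: below toxic threshold.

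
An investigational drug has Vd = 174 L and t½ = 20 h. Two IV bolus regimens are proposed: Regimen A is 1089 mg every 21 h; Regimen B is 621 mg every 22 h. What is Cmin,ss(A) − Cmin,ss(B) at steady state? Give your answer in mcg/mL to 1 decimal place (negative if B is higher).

2.7 mcg/mL

Regimen A: f = (1/2)^(21/20) ≈ 0.4830; Cmin,ss = (1089/174)·f/(1−f) ≈ 5.847 mcg/mL.
Regimen B: f = (1/2)^(22/20) ≈ 0.4665; Cmin,ss = (621/174)·f/(1−f) ≈ 3.121 mcg/mL.
Difference ≈ 5.847 − 3.121 ≈ 2.726 mcg/mL.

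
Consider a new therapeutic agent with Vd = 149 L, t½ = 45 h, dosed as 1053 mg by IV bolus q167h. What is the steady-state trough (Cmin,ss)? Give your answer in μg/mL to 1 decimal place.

0.6 μg/mL

Over one 167-h interval, 167/45 ≈ 3.7111 half-lives elapse, leaving f ≈ 0.0764 of each dose.
Accumulation ratio R = 1/(1 − f) ≈ 1/0.9236 ≈ 1.0827.
Single-dose peak C₀ = D/Vd = 1053/149 ≈ 7.067 μg/mL.
Steady-state peak Cmax,ss = C₀·R ≈ 7.067 × 1.0827 ≈ 7.651 μg/mL.
Steady-state trough Cmin,ss = Cmax,ss·f ≈ 7.651 × 0.0764 ≈ 0.585 μg/mL.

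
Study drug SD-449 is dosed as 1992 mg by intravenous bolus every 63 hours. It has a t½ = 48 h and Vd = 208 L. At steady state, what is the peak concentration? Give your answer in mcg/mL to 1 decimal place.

16.0 mcg/mL

k = ln2/t½ = ln2/48 ≈ 0.014441 h⁻¹; fraction remaining f = e^(−kτ) = e^(−0.014441×63) ≈ 0.4026.
At steady state, accumulation factor R = 1/(1 − e^(−kτ)) ≈ 1.6739.
Single-dose peak C₀ = D/Vd = 1992/208 ≈ 9.577 mcg/mL.
Steady-state peak Cmax,ss = C₀·R ≈ 9.577 × 1.6739 ≈ 16.031 mcg/mL.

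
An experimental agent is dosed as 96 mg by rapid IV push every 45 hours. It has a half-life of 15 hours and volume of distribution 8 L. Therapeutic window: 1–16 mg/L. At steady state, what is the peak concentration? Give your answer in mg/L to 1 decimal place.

13.7 mg/L

τ = 45 h = 3 half-lives, so f = (1/2)^3 = 0.125.
At steady state, R = 1/(1 − 0.125) = 8/7.
Single-dose peak C₀ = D/Vd = 96/8 = 12 mg/L.
Steady-state peak Cmax,ss = C₀·R = 12 × 8/7 ≈ 13.714 mg/L.
Peak 13.7 mg/L vs MTC 16 mg/L: below toxic threshold.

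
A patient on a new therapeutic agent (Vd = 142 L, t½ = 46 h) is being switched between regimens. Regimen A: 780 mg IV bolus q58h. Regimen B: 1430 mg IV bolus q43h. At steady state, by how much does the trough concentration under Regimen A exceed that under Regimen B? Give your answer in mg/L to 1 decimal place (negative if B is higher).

-7.1 mg/L

Regimen A: f = (1/2)^(58/46) ≈ 0.4173; Cmin,ss = (780/142)·f/(1−f) ≈ 3.934 mg/L.
Regimen B: f = (1/2)^(43/46) ≈ 0.5231; Cmin,ss = (1430/142)·f/(1−f) ≈ 11.046 mg/L.
Difference ≈ 3.934 − 11.046 ≈ -7.112 mg/L.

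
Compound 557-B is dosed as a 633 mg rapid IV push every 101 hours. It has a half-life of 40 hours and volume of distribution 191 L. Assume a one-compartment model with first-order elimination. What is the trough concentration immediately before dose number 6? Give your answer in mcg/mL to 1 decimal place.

f = (1/2)^(τ/t½) = (1/2)^(101/40) ≈ 0.1737.
C₀ = D/Vd = 633/191 ≈ 3.314 mcg/mL.
Before the 6th dose, 5 doses have been given. Superposition: Cmin = C₀·(f + f² + … + f^5).
≈ 3.314 × (0.1737 + 0.0302 + 0.0052 + 0.0009 + 0.0002) ≈ 3.314 × 0.2102 ≈ 0.697 mcg/mL.

0.7 mcg/mL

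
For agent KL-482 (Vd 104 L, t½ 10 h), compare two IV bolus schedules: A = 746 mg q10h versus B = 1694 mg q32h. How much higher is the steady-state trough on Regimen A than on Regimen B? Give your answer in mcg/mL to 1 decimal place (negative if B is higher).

5.2 mcg/mL

Regimen A: f = (1/2)^(10/10) ≈ 0.5000; Cmin,ss = (746/104)·f/(1−f) ≈ 7.173 mcg/mL.
Regimen B: f = (1/2)^(32/10) ≈ 0.1088; Cmin,ss = (1694/104)·f/(1−f) ≈ 1.989 mcg/mL.
Difference ≈ 7.173 − 1.989 ≈ 5.184 mcg/mL.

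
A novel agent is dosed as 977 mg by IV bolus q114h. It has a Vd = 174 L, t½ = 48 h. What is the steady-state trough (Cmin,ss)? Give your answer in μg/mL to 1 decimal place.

Over one 114-h interval, 114/48 ≈ 2.375 half-lives elapse, leaving f ≈ 0.1928 of each dose.
Accumulation ratio R = 1/(1 − f) ≈ 1/0.8072 ≈ 1.2389.
Single-dose peak C₀ = D/Vd = 977/174 ≈ 5.615 μg/mL.
Steady-state peak Cmax,ss = C₀·R ≈ 5.615 × 1.2389 ≈ 6.956 μg/mL.
Steady-state trough Cmin,ss = Cmax,ss·f ≈ 6.956 × 0.1928 ≈ 1.341 μg/mL.

1.3 μg/mL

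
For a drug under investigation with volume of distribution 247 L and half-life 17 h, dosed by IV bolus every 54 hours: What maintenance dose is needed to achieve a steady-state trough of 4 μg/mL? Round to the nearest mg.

7944 mg

τ/t½ = 54/17 ≈ 3.1765, so f = (1/2)^(54/17) ≈ 0.110608.
Cmin,ss = (D/Vd)·f/(1−f), so D = Cmin,ss·Vd·(1−f)/f.
D = 4 × 247 × (1−f)/f ≈ 4 × 247 × 8.04094 ≈ 7944.45 mg.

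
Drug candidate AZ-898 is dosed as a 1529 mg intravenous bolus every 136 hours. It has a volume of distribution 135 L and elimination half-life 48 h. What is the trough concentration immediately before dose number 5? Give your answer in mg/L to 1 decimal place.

f = (1/2)^(τ/t½) = (1/2)^(136/48) ≈ 0.1403.
C₀ = D/Vd = 1529/135 ≈ 11.326 mg/L.
Before the 5th dose, 4 doses have been given. Superposition: Cmin = C₀·(f + f² + … + f^4).
≈ 11.326 × (0.1403 + 0.0197 + 0.0028 + 0.0004) ≈ 11.326 × 0.1632 ≈ 1.848 mg/L.

1.8 mg/L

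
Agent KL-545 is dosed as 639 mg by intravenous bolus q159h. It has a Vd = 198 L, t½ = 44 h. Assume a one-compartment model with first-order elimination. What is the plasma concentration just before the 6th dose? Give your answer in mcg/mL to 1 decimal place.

f = (1/2)^(τ/t½) = (1/2)^(159/44) ≈ 0.0817.
C₀ = D/Vd = 639/198 ≈ 3.227 mcg/mL.
Before the 6th dose, 5 doses have been given. Superposition: Cmin = C₀·(f + f² + … + f^5).
≈ 3.227 × (0.0817 + 0.0067 + 0.0005 + 0.0000 + 0.0000) ≈ 3.227 × 0.0889 ≈ 0.287 mcg/mL.

0.3 mcg/mL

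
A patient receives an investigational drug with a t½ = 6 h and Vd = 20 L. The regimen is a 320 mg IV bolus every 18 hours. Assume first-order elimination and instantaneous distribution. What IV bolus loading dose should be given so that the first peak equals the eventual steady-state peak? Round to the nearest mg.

f = (1/2)^(18/6) ≈ 0.125000; accumulation ratio R = 1/(1−f) ≈ 1.14286.
Loading dose to hit Cmax,ss on first dose: D_load = D_maint·R ≈ 320 × 1.14286 ≈ 365.72 mg.

366 mg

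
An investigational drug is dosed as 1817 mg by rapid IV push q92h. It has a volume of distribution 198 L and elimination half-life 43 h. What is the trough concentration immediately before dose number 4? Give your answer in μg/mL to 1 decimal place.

2.7 μg/mL

f = (1/2)^(τ/t½) = (1/2)^(92/43) ≈ 0.2270.
C₀ = D/Vd = 1817/198 ≈ 9.177 μg/mL.
Before the 4th dose, 3 doses have been given. Superposition: Cmin = C₀·(f + f² + … + f^3).
≈ 9.177 × (0.2270 + 0.0515 + 0.0117) ≈ 9.177 × 0.2902 ≈ 2.663 μg/mL.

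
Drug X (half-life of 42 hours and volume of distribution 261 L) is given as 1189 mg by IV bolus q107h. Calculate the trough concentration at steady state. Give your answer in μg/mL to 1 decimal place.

Over one 107-h interval, 107/42 ≈ 2.5476 half-lives elapse, leaving f ≈ 0.1710 of each dose.
At steady state, accumulation factor R = 1/(1 − e^(−kτ)) ≈ 1.2063.
Single-dose peak C₀ = D/Vd = 1189/261 ≈ 4.556 μg/mL.
Cmax,ss = C₀/(1 − f) ≈ 4.556/0.8290 ≈ 5.496 μg/mL.
Steady-state trough Cmin,ss = Cmax,ss·f ≈ 5.496 × 0.1710 ≈ 0.940 μg/mL.

0.9 μg/mL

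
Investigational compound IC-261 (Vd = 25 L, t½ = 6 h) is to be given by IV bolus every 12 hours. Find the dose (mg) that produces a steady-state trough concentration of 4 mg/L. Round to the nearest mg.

τ/t½ = 12/6 ≈ 2, so f = (1/2)^(12/6) ≈ 0.250000.
Cmin,ss = (D/Vd)·f/(1−f), so D = Cmin,ss·Vd·(1−f)/f.
D = 4 × 25 × (1−f)/f ≈ 4 × 25 × 3.00000 ≈ 300.00 mg.

300 mg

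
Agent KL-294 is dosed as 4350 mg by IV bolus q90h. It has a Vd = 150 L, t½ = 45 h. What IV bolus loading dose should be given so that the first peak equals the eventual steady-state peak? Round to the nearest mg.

5800 mg

f = (1/2)^(90/45) ≈ 0.250000; accumulation ratio R = 1/(1−f) ≈ 1.33333.
Loading dose to hit Cmax,ss on first dose: D_load = D_maint·R ≈ 4350 × 1.33333 ≈ 5799.99 mg.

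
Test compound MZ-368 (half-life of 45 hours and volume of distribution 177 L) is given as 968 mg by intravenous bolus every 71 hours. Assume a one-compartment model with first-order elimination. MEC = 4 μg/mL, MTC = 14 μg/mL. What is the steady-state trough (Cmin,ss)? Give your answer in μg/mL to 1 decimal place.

τ/t½ = 71/45 ≈ 1.5778, so fraction remaining f = (1/2)^(71/45) ≈ 0.3350.
Each bolus raises the concentration by D/Vd = 968/177 ≈ 5.469 μg/mL.
Steady-state trough Cmin,ss = C₀·f/(1−f) ≈ 5.469 × 0.3350/0.6650 ≈ 2.755 μg/mL.
Trough 2.8 μg/mL vs MEC 4 μg/mL: subtherapeutic.

2.8 μg/mL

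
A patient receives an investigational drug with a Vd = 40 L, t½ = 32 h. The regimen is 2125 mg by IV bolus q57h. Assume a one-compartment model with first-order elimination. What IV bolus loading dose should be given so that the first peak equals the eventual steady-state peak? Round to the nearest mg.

2997 mg

f = (1/2)^(57/32) ≈ 0.290931; accumulation ratio R = 1/(1−f) ≈ 1.41030.
Loading dose to hit Cmax,ss on first dose: D_load = D_maint·R ≈ 2125 × 1.41030 ≈ 2996.89 mg.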